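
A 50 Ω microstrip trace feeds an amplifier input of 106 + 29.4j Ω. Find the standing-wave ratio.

Γ = (Z_L − Z_0)/(Z_L + Z_0) = (56 + j29.4)/(156 + j29.4)
|Γ| = 63.2/159 = 0.398
VSWR = (1 + |Γ|)/(1 − |Γ|) = 1.4/0.602

VSWR ≈ 2.32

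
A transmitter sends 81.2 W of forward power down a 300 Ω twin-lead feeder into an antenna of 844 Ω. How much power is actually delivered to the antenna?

Γ = (844 − 300)/(844 + 300) = 0.476
|Γ|² = 0.226
P_refl = |Γ|²·P_inc = 18.4 W, P_del = (1 − |Γ|²)·P_inc = 62.8 W

P_delivered ≈ 62.8 W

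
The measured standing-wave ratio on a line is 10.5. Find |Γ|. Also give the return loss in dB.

|Γ| = (S − 1)/(S + 1) = (10.5 − 1)/(10.5 + 1) = 9.5/11.5
RL = −20·log₁₀|Γ| = −20·log₁₀(0.826)

|Γ| ≈ 0.826; return loss ≈ 1.66 dB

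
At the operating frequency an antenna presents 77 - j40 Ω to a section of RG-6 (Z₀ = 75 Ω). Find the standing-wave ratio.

VSWR ≈ 1.68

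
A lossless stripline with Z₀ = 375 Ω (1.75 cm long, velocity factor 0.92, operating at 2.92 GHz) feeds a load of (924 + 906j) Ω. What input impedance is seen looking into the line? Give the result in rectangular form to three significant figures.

λ = v/f = 0.92·c / 2.92 GHz = 0.0945 m
βl = 2π·l/λ = 2π × 0.185 = 66.7°
tan(βl) = tan(66.7°) = 2.32
Z_in = Z_0·(Z_L + jZ_0·tanβl)/(Z_0 + jZ_L·tanβl)
     = 375·(924 + j1770)/(-1720 + j2140)

Z_in ≈ 110 − j250 Ω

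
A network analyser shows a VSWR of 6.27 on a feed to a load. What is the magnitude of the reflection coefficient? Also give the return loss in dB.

|Γ| ≈ 0.725; return loss ≈ 2.79 dB

|Γ| = (S − 1)/(S + 1) = (6.27 − 1)/(6.27 + 1) = 5.27/7.27
RL = −20·log₁₀|Γ| = −20·log₁₀(0.725)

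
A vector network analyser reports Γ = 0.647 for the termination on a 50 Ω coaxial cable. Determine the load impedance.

Z_L ≈ 233 Ω

Z_L = Z_0·(1 + Γ)/(1 − Γ) = 50·(1.65)/(0.353)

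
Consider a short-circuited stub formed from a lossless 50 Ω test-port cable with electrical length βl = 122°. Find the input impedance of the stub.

Z_in ≈ −j80 Ω

tan(βl) = -1.6
For a short-circuited stub, Z_in = jZ_0·tan(βl)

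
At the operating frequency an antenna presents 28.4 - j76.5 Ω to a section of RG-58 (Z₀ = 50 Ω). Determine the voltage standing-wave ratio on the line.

Γ = (Z_L − Z_0)/(Z_L + Z_0) = (-21.6 − j76.5)/(78.4 − j76.5)
|Γ| = 79.5/110 = 0.726
VSWR = (1 + |Γ|)/(1 − |Γ|) = 1.73/0.274

VSWR ≈ 6.29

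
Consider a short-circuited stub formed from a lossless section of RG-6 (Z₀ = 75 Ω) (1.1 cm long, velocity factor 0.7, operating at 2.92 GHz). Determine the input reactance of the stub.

λ = v/f = 0.7·c / 2.92 GHz = 0.0719 m
βl = 2π·l/λ = 2π × 0.153 = 55.1°
tan(βl) = 1.43
For a short-circuited stub, Z_in = jZ_0·tan(βl)

X_in ≈ 107 Ω (inductive)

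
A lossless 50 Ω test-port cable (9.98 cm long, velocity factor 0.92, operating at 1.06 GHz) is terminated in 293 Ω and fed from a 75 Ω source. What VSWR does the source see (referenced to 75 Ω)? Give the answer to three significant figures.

VSWR ≈ 6.12

λ = v/f = 0.92·c / 1.06 GHz = 0.26 m
βl = 2π·l/λ = 2π × 0.383 = 138°
tan(βl) = -0.901
Z_in = Z_0·(Z_L + jZ_0·tanβl)/(Z_0 + jZ_L·tanβl) = 18.4 + j52 Ω
Γ_s = (Z_in − Z_s)/(Z_in + Z_s) = (-56.6 + j52)/(93.4 + j52), |Γ_s| = 0.719
VSWR = (1 + |Γ_s|)/(1 − |Γ_s|)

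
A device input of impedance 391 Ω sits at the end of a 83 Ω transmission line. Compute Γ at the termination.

Γ = 0.65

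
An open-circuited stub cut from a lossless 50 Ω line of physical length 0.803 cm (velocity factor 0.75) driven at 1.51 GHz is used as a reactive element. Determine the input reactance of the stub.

λ = v/f = 0.75·c / 1.51 GHz = 0.149 m
βl = 2π·l/λ = 2π × 0.0539 = 19.4°
tan(βl) = 0.352
For an open-circuited stub, Z_in = −jZ_0·cot(βl) = −jZ_0/tan(βl)

X_in ≈ -142 Ω (capacitive)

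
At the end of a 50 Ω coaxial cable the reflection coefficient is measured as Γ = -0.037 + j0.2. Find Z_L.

Z_L ≈ 43 + j17.9 Ω

Z_L = Z_0·(1 + Γ)/(1 − Γ) = 50·(0.963 + j0.2)/(1.04 − j0.2)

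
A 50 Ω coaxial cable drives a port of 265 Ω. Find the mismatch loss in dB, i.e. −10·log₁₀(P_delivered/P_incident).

Γ = (265 − 50)/(265 + 50) = 0.683
|Γ|² = 0.466, so P_del/P_inc = 1 − |Γ|² = 0.534
ML = −10·log₁₀(1 − |Γ|²)

mismatch loss ≈ 2.72 dB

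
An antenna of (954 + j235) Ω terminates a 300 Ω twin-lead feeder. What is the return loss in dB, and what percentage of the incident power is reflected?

Γ = (654 + j235)/(1254 + j235), |Γ| = 0.545
RL = −20·log₁₀(0.545) = 5.28 dB
P_refl/P_inc = |Γ|² = 0.297

RL ≈ 5.28 dB; 29.7% of incident power reflected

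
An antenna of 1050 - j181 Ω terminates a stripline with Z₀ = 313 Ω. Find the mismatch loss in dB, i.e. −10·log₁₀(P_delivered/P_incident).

Γ = (737 − j181)/(1363 − j181), |Γ| = 0.552
|Γ|² = 0.305, so P_del/P_inc = 1 − |Γ|² = 0.695
ML = −10·log₁₀(1 − |Γ|²)

mismatch loss ≈ 1.58 dB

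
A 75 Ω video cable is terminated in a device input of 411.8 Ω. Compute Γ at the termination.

Γ = (Z_L − Z_0)/(Z_L + Z_0) = (411.8 − 75)/(411.8 + 75) = 336.8/486.8

Γ = 0.692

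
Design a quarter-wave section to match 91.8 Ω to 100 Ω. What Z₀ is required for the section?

Z_qwt ≈ 95.8 Ω

Z_qwt = √(Z_0·R_L) = √(100 × 91.8) = √9180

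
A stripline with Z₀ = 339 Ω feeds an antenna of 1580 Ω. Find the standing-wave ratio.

VSWR ≈ 4.66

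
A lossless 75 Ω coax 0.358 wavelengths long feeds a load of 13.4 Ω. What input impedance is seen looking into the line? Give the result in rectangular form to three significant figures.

Z_in ≈ 32.4 − j85.8 Ω

βl = 2π × 0.358 = 129°
tan(βl) = tan(129°) = -1.24
Z_in = Z_0·(Z_L + jZ_0·tanβl)/(Z_0 + jZ_L·tanβl)
     = 75·(13.4 − j93)/(75 − j16.6)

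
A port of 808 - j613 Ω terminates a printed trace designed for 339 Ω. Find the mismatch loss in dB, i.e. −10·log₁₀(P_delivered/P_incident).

Γ = (469 − j613)/(1147 − j613), |Γ| = 0.593
|Γ|² = 0.352, so P_del/P_inc = 1 − |Γ|² = 0.648
ML = −10·log₁₀(1 − |Γ|²)

mismatch loss ≈ 1.89 dB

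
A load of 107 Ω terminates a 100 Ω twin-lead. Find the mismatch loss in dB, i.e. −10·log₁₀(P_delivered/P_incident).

Γ = (107 − 100)/(107 + 100) = 0.0338
|Γ|² = 0.00114, so P_del/P_inc = 1 − |Γ|² = 0.999
ML = −10·log₁₀(1 − |Γ|²)

mismatch loss ≈ 0.00497 dB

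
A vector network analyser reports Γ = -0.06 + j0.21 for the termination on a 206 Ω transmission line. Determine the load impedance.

Z_L = Z_0·(1 + Γ)/(1 − Γ) = 206·(0.94 + j0.21)/(1.06 − j0.21)

Z_L ≈ 168 + j74.1 Ω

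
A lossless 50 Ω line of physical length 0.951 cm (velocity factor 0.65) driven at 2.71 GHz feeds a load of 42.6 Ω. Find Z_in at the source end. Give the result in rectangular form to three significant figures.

λ = v/f = 0.65·c / 2.71 GHz = 0.072 m
βl = 2π·l/λ = 2π × 0.132 = 47.6°
tan(βl) = tan(47.6°) = 1.09
Z_in = Z_0·(Z_L + jZ_0·tanβl)/(Z_0 + jZ_L·tanβl)
     = 50·(42.6 + j54.7)/(50 + j46.6)

Z_in ≈ 50.1 + j8.02 Ω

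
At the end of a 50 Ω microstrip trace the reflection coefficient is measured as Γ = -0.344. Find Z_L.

Z_L ≈ 24.4 Ω

Z_L = Z_0·(1 + Γ)/(1 − Γ) = 50·(0.656)/(1.34)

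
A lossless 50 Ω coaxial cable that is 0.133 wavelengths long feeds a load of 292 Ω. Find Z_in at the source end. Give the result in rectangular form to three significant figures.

βl = 2π × 0.133 = 47.9°
tan(βl) = tan(47.9°) = 1.11
Z_in = Z_0·(Z_L + jZ_0·tanβl)/(Z_0 + jZ_L·tanβl)
     = 50·(292 + j55.3)/(50 + j323)

Z_in ≈ 15.2 − j42.9 Ω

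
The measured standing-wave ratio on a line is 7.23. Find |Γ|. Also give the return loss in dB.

|Γ| = (S − 1)/(S + 1) = (7.23 − 1)/(7.23 + 1) = 6.23/8.23
RL = −20·log₁₀|Γ| = −20·log₁₀(0.757)

|Γ| ≈ 0.757; return loss ≈ 2.42 dB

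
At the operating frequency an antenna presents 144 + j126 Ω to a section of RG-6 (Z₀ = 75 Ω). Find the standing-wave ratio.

Γ = (Z_L − Z_0)/(Z_L + Z_0) = (69 + j126)/(219 + j126)
|Γ| = 144/253 = 0.569
VSWR = (1 + |Γ|)/(1 − |Γ|) = 1.57/0.431

VSWR ≈ 3.64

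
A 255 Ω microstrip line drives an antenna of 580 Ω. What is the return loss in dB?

RL ≈ 8.2 dB

Γ = (580 − 255)/(580 + 255) = 0.389
RL = −20·log₁₀|Γ| = −20·log₁₀(0.389)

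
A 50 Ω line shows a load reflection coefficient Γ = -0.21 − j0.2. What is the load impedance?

Z_L = Z_0·(1 + Γ)/(1 − Γ) = 50·(0.79 − j0.2)/(1.21 + j0.2)

Z_L ≈ 30.4 − j13.3 Ω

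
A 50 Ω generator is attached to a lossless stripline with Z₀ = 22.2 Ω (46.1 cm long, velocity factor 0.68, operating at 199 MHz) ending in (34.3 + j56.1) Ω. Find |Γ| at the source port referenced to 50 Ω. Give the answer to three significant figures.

λ = v/f = 0.68·c / 199 MHz = 1.03 m
βl = 2π·l/λ = 2π × 0.45 = 162°
tan(βl) = -0.327
Z_in = Z_0·(Z_L + jZ_0·tanβl)/(Z_0 + jZ_L·tanβl) = 10.6 + j29.7 Ω
Γ_s = (Z_in − Z_s)/(Z_in + Z_s) = (-39.4 + j29.7)/(60.6 + j29.7), |Γ_s| = 0.732

|Γ| ≈ 0.732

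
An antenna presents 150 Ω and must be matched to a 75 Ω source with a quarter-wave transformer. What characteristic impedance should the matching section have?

Z_qwt = √(Z_0·R_L) = √(75 × 150) = √11250

Z_qwt ≈ 106 Ω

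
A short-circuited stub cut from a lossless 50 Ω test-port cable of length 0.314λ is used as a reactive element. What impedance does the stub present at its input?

βl = 2π × 0.314 = 113°
tan(βl) = -2.35
For a short-circuited stub, Z_in = jZ_0·tan(βl)

Z_in ≈ −j118 Ω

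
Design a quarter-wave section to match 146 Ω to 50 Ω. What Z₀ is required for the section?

Z_qwt ≈ 85.4 Ω

Z_qwt = √(Z_0·R_L) = √(50 × 146) = √7300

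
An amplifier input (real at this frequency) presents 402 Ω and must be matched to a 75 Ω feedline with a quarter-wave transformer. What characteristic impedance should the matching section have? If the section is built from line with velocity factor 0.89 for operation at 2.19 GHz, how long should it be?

Z_qwt = √(Z_0·R_L) = √(75 × 402) = √30150
λ = 0.89·c/f = 0.122 m, so l = λ/4 = 0.0305 m

Z_qwt ≈ 174 Ω; length ≈ 3.05 cm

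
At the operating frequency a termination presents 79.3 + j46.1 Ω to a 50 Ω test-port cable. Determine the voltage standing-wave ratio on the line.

Γ = (Z_L − Z_0)/(Z_L + Z_0) = (29.3 + j46.1)/(129.3 + j46.1)
|Γ| = 54.6/137 = 0.398
VSWR = (1 + |Γ|)/(1 − |Γ|) = 1.4/0.602

VSWR ≈ 2.32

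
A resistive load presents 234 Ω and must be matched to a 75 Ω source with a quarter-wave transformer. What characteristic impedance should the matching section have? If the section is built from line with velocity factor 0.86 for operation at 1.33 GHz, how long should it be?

Z_qwt ≈ 132 Ω; length ≈ 4.85 cm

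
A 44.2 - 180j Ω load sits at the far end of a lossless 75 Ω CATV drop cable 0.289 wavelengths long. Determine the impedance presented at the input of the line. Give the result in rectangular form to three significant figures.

βl = 2π × 0.289 = 104°
tan(βl) = tan(104°) = -4
Z_in = Z_0·(Z_L + jZ_0·tanβl)/(Z_0 + jZ_L·tanβl)
     = 75·(44.2 − j480)/(-645 − j177)

Z_in ≈ 9.45 + j53.2 Ω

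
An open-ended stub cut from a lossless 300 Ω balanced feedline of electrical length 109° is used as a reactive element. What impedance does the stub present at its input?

Z_in ≈ +j103 Ω

tan(βl) = -2.9
For an open-ended stub, Z_in = −jZ_0·cot(βl) = −jZ_0/tan(βl)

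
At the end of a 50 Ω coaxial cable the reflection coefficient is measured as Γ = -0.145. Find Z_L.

Z_L ≈ 37.3 Ω

Z_L = Z_0·(1 + Γ)/(1 − Γ) = 50·(0.855)/(1.15)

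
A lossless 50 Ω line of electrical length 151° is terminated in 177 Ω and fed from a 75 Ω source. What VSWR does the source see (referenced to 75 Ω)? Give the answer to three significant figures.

tan(βl) = -0.554
Z_in = Z_0·(Z_L + jZ_0·tanβl)/(Z_0 + jZ_L·tanβl) = 47.7 + j65.9 Ω
Γ_s = (Z_in − Z_s)/(Z_in + Z_s) = (-27.3 + j65.9)/(123 + j65.9), |Γ_s| = 0.512
VSWR = (1 + |Γ_s|)/(1 − |Γ_s|)

VSWR ≈ 3.1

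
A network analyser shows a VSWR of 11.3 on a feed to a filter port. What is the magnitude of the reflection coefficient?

|Γ| = (S − 1)/(S + 1) = (11.3 − 1)/(11.3 + 1) = 10.3/12.3

|Γ| ≈ 0.837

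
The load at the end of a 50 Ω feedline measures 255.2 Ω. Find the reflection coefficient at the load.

Γ = 0.672

Γ = (Z_L − Z_0)/(Z_L + Z_0) = (255.2 − 50)/(255.2 + 50) = 205.2/305.2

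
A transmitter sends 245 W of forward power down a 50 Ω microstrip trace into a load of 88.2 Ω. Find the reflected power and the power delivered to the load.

Γ = (88.2 − 50)/(88.2 + 50) = 0.276
|Γ|² = 0.0764
P_refl = |Γ|²·P_inc = 18.7 W, P_del = (1 − |Γ|²)·P_inc = 226 W

P_reflected ≈ 18.7 W; P_delivered ≈ 226 W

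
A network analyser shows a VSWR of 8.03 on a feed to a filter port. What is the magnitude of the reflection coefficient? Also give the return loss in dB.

|Γ| = (S − 1)/(S + 1) = (8.03 − 1)/(8.03 + 1) = 7.03/9.03
RL = −20·log₁₀|Γ| = −20·log₁₀(0.779)

|Γ| ≈ 0.779; return loss ≈ 2.17 dB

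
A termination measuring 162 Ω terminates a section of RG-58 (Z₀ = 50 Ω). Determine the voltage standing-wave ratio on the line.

VSWR ≈ 3.24

Γ = (162 − 50)/(162 + 50) = 0.528
VSWR = (1 + 0.528)/(1 − 0.528)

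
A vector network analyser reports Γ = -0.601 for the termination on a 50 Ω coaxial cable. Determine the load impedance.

Z_L = Z_0·(1 + Γ)/(1 − Γ) = 50·(0.399)/(1.6)

Z_L ≈ 12.5 Ω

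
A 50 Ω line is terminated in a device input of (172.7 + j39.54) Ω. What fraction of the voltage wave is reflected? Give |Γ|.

Γ = (Z_L − Z_0)/(Z_L + Z_0) = (122.7 + j39.54)/(222.7 + j39.54)
|Γ| = 129/226

|Γ| ≈ 0.57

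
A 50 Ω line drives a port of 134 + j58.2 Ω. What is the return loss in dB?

Γ = (84 + j58.2)/(184 + j58.2), |Γ| = 0.53
RL = −20·log₁₀|Γ| = −20·log₁₀(0.53)

RL ≈ 5.52 dB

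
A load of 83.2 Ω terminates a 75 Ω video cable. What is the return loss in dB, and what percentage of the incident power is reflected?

Γ = (83.2 − 75)/(83.2 + 75) = 0.0518
RL = −20·log₁₀(0.0518) = 25.7 dB
P_refl/P_inc = |Γ|² = 0.00269

RL ≈ 25.7 dB; 0.269% of incident power reflected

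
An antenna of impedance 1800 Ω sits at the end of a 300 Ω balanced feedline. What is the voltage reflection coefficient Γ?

Γ = (Z_L − Z_0)/(Z_L + Z_0) = (1800 − 300)/(1800 + 300) = 1500/2100

Γ = 0.714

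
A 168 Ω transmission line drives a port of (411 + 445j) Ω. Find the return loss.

Γ = (243 + j445)/(579 + j445), |Γ| = 0.694
RL = −20·log₁₀|Γ| = −20·log₁₀(0.694)

RL ≈ 3.17 dB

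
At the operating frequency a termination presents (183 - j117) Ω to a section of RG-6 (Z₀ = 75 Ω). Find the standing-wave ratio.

VSWR ≈ 3.57

Γ = (Z_L − Z_0)/(Z_L + Z_0) = (108 − j117)/(258 − j117)
|Γ| = 159/283 = 0.562
VSWR = (1 + |Γ|)/(1 − |Γ|) = 1.56/0.438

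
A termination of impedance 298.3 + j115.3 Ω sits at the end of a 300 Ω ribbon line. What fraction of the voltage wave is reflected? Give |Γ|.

|Γ| ≈ 0.189

Γ = (Z_L − Z_0)/(Z_L + Z_0) = (-1.7 + j115.3)/(598.3 + j115.3)
|Γ| = 115/609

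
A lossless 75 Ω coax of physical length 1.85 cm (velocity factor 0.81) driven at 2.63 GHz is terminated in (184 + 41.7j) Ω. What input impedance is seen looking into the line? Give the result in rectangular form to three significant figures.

λ = v/f = 0.81·c / 2.63 GHz = 0.0924 m
βl = 2π·l/λ = 2π × 0.2 = 72.1°
tan(βl) = tan(72.1°) = 3.09
Z_in = Z_0·(Z_L + jZ_0·tanβl)/(Z_0 + jZ_L·tanβl)
     = 75·(184 + j274)/(-54 + j569)

Z_in ≈ 33.5 − j27.4 Ω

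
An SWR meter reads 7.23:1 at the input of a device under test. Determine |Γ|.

|Γ| ≈ 0.757

|Γ| = (S − 1)/(S + 1) = (7.23 − 1)/(7.23 + 1) = 6.23/8.23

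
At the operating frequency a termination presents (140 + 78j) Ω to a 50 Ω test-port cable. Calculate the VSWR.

Γ = (Z_L − Z_0)/(Z_L + Z_0) = (90 + j78)/(190 + j78)
|Γ| = 119/205 = 0.58
VSWR = (1 + |Γ|)/(1 − |Γ|) = 1.58/0.42

VSWR ≈ 3.76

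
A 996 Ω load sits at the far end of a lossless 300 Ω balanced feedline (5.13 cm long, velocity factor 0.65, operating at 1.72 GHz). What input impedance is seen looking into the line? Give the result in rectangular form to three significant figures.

Z_in ≈ 534 + j453 Ω

λ = v/f = 0.65·c / 1.72 GHz = 0.113 m
βl = 2π·l/λ = 2π × 0.452 = 163°
tan(βl) = tan(163°) = -0.308
Z_in = Z_0·(Z_L + jZ_0·tanβl)/(Z_0 + jZ_L·tanβl)
     = 300·(996 − j92.3)/(300 − j306)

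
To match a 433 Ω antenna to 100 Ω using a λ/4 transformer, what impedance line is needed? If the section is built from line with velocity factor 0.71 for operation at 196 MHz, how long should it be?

Z_qwt = √(Z_0·R_L) = √(100 × 433) = √43300
λ = 0.71·c/f = 1.09 m, so l = λ/4 = 0.272 m

Z_qwt ≈ 208 Ω; length ≈ 27.2 cm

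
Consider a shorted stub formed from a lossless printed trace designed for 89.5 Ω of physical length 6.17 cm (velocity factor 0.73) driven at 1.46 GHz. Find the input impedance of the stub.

λ = v/f = 0.73·c / 1.46 GHz = 0.15 m
βl = 2π·l/λ = 2π × 0.411 = 148°
tan(βl) = -0.623
For a shorted stub, Z_in = jZ_0·tan(βl)

Z_in ≈ −j55.8 Ω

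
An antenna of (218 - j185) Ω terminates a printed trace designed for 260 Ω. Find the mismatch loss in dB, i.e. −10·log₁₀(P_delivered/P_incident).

mismatch loss ≈ 0.64 dB

Γ = (-42 − j185)/(478 − j185), |Γ| = 0.37
|Γ|² = 0.137, so P_del/P_inc = 1 − |Γ|² = 0.863
ML = −10·log₁₀(1 − |Γ|²)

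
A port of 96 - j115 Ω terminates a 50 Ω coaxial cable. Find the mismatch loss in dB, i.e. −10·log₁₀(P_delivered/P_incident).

Γ = (46 − j115)/(146 − j115), |Γ| = 0.666
|Γ|² = 0.444, so P_del/P_inc = 1 − |Γ|² = 0.556
ML = −10·log₁₀(1 − |Γ|²)

mismatch loss ≈ 2.55 dB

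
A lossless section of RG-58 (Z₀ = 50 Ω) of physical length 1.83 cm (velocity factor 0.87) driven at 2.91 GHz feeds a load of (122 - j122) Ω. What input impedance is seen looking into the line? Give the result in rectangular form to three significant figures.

Z_in ≈ 9.87 − j3.78 Ω

λ = v/f = 0.87·c / 2.91 GHz = 0.0897 m
βl = 2π·l/λ = 2π × 0.204 = 73.5°
tan(βl) = tan(73.5°) = 3.37
Z_in = Z_0·(Z_L + jZ_0·tanβl)/(Z_0 + jZ_L·tanβl)
     = 50·(122 + j46.3)/(461 + j411)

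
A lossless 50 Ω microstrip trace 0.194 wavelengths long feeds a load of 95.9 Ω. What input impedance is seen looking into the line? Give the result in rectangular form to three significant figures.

Z_in ≈ 28.5 − j12.9 Ω

βl = 2π × 0.194 = 69.8°
tan(βl) = tan(69.8°) = 2.72
Z_in = Z_0·(Z_L + jZ_0·tanβl)/(Z_0 + jZ_L·tanβl)
     = 50·(95.9 + j136)/(50 + j261)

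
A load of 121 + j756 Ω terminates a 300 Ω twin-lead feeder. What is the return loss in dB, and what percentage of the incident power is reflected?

Γ = (-179 + j756)/(421 + j756), |Γ| = 0.898
RL = −20·log₁₀(0.898) = 0.936 dB
P_refl/P_inc = |Γ|² = 0.806

RL ≈ 0.936 dB; 80.6% of incident power reflected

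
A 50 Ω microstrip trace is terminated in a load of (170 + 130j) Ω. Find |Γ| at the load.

Γ = (Z_L − Z_0)/(Z_L + Z_0) = (120 + j130)/(220 + j130)
|Γ| = 177/256

|Γ| ≈ 0.692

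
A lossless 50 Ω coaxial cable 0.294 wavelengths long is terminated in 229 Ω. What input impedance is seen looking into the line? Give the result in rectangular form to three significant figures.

Z_in ≈ 11.8 + j13.5 Ω

βl = 2π × 0.294 = 106°
tan(βl) = tan(106°) = -3.52
Z_in = Z_0·(Z_L + jZ_0·tanβl)/(Z_0 + jZ_L·tanβl)
     = 50·(229 − j176)/(50 − j807)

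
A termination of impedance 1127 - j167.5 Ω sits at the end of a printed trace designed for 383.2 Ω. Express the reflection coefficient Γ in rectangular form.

Γ = (Z_L − Z_0)/(Z_L + Z_0) = (743.8 − j167.5)/(1510 − j167.5)

Γ ≈ 0.499 − j0.0556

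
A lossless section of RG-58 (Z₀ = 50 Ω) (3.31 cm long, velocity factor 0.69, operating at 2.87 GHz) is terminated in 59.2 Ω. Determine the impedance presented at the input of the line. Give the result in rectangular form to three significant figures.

λ = v/f = 0.69·c / 2.87 GHz = 0.0721 m
βl = 2π·l/λ = 2π × 0.459 = 165°
tan(βl) = tan(165°) = -0.264
Z_in = Z_0·(Z_L + jZ_0·tanβl)/(Z_0 + jZ_L·tanβl)
     = 50·(59.2 − j13.2)/(50 − j15.6)

Z_in ≈ 57.7 + j4.83 Ω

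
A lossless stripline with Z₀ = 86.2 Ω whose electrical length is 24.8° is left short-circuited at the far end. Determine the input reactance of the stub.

tan(βl) = 0.462
For a short-circuited stub, Z_in = jZ_0·tan(βl)

X_in ≈ 39.8 Ω (inductive)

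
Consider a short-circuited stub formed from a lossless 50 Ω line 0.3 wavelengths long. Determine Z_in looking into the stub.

βl = 2π × 0.3 = 108°
tan(βl) = -3.08
For a short-circuited stub, Z_in = jZ_0·tan(βl)

Z_in ≈ −j154 Ω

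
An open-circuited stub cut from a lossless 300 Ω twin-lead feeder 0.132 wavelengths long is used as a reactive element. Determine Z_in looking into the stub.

βl = 2π × 0.132 = 47.5°
tan(βl) = 1.09
For an open-circuited stub, Z_in = −jZ_0·cot(βl) = −jZ_0/tan(βl)

Z_in ≈ −j275 Ω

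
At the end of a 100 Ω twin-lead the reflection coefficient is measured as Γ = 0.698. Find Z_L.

Z_L ≈ 562 Ω

Z_L = Z_0·(1 + Γ)/(1 − Γ) = 100·(1.7)/(0.302)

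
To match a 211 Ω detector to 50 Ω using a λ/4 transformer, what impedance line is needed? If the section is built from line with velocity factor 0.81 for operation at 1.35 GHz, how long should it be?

Z_qwt ≈ 103 Ω; length ≈ 4.5 cm

Z_qwt = √(Z_0·R_L) = √(50 × 211) = √10550
λ = 0.81·c/f = 0.18 m, so l = λ/4 = 0.045 m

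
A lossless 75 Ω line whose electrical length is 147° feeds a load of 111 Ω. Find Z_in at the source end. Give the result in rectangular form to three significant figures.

tan(βl) = tan(147°) = -0.649
Z_in = Z_0·(Z_L + jZ_0·tanβl)/(Z_0 + jZ_L·tanβl)
     = 75·(111 − j48.7)/(75 − j72.1)

Z_in ≈ 82 + j30.1 Ω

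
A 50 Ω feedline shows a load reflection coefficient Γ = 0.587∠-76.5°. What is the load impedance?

Z_L ≈ 30.6 − j53.3 Ω

Z_L = Z_0·(1 + Γ)/(1 − Γ) = 50·(1.14 − j0.571)/(0.863 + j0.571)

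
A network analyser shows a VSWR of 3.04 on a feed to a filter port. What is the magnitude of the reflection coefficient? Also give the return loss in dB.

|Γ| ≈ 0.505; return loss ≈ 5.94 dB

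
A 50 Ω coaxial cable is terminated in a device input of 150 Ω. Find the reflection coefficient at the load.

Γ = (Z_L − Z_0)/(Z_L + Z_0) = (150 − 50)/(150 + 50) = 100/200

Γ = 0.5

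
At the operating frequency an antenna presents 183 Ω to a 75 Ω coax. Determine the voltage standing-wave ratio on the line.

VSWR ≈ 2.44

Γ = (183 − 75)/(183 + 75) = 0.419
VSWR = (1 + 0.419)/(1 − 0.419)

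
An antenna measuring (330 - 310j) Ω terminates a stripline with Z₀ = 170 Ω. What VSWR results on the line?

VSWR ≈ 3.91

Γ = (Z_L − Z_0)/(Z_L + Z_0) = (160 − j310)/(500 − j310)
|Γ| = 349/588 = 0.593
VSWR = (1 + |Γ|)/(1 − |Γ|) = 1.59/0.407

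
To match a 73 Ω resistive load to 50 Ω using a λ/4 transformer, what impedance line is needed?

Z_qwt = √(Z_0·R_L) = √(50 × 73) = √3650

Z_qwt ≈ 60.4 Ω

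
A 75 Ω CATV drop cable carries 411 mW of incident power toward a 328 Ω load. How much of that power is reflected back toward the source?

P_reflected ≈ 162 mW

Γ = (328 − 75)/(328 + 75) = 0.628
|Γ|² = 0.394
P_refl = |Γ|²·P_inc = 162 mW, P_del = (1 − |Γ|²)·P_inc = 249 mW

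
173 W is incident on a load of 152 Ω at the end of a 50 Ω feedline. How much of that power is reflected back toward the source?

P_reflected ≈ 44.1 W

Γ = (152 − 50)/(152 + 50) = 0.505
|Γ|² = 0.255
P_refl = |Γ|²·P_inc = 44.1 W, P_del = (1 − |Γ|²)·P_inc = 129 W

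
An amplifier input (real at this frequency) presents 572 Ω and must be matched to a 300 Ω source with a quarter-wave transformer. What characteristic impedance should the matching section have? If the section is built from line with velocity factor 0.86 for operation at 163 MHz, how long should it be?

Z_qwt ≈ 414 Ω; length ≈ 39.6 cm

Z_qwt = √(Z_0·R_L) = √(300 × 572) = √171600
λ = 0.86·c/f = 1.58 m, so l = λ/4 = 0.396 m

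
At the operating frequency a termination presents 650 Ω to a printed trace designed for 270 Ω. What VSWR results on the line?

VSWR ≈ 2.41

For a purely resistive load, VSWR = R_L/Z_0 or Z_0/R_L (whichever > 1) = 650/270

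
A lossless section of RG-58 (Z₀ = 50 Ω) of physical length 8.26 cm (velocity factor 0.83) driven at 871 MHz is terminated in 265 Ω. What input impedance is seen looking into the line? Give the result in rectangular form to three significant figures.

λ = v/f = 0.83·c / 871 MHz = 0.286 m
βl = 2π·l/λ = 2π × 0.289 = 104°
tan(βl) = tan(104°) = -4.01
Z_in = Z_0·(Z_L + jZ_0·tanβl)/(Z_0 + jZ_L·tanβl)
     = 50·(265 − j200)/(50 − j1060)

Z_in ≈ 10 + j12 Ω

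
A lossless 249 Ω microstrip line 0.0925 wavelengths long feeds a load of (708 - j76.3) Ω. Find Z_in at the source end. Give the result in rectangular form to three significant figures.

Z_in ≈ 206 − j247 Ω

βl = 2π × 0.0925 = 33.3°
tan(βl) = tan(33.3°) = 0.657
Z_in = Z_0·(Z_L + jZ_0·tanβl)/(Z_0 + jZ_L·tanβl)
     = 249·(708 + j87.3)/(299 + j465)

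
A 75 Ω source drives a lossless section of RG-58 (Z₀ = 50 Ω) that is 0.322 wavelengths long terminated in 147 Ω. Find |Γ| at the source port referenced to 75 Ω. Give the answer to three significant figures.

βl = 2π × 0.322 = 116°
tan(βl) = -2.06
Z_in = Z_0·(Z_L + jZ_0·tanβl)/(Z_0 + jZ_L·tanβl) = 20.5 + j20.9 Ω
Γ_s = (Z_in − Z_s)/(Z_in + Z_s) = (-54.5 + j20.9)/(95.5 + j20.9), |Γ_s| = 0.598

|Γ| ≈ 0.598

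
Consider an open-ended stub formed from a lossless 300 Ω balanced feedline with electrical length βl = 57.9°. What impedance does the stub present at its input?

tan(βl) = 1.59
For an open-ended stub, Z_in = −jZ_0·cot(βl) = −jZ_0/tan(βl)

Z_in ≈ −j188 Ω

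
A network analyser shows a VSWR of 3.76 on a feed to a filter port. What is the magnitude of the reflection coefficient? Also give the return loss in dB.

|Γ| = (S − 1)/(S + 1) = (3.76 − 1)/(3.76 + 1) = 2.76/4.76
RL = −20·log₁₀|Γ| = −20·log₁₀(0.58)

|Γ| ≈ 0.58; return loss ≈ 4.73 dB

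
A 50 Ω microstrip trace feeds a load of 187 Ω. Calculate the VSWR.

For a purely resistive load, VSWR = R_L/Z_0 or Z_0/R_L (whichever > 1) = 187/50

VSWR ≈ 3.74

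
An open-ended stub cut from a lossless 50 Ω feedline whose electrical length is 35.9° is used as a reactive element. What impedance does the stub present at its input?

tan(βl) = 0.724
For an open-ended stub, Z_in = −jZ_0·cot(βl) = −jZ_0/tan(βl)

Z_in ≈ −j69.1 Ω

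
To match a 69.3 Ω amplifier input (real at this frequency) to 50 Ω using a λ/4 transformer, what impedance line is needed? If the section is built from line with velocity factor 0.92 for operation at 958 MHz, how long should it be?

Z_qwt = √(Z_0·R_L) = √(50 × 69.3) = √3465
λ = 0.92·c/f = 0.288 m, so l = λ/4 = 0.072 m

Z_qwt ≈ 58.9 Ω; length ≈ 7.2 cm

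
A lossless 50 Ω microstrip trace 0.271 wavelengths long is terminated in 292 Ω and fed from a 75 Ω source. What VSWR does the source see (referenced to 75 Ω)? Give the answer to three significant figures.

βl = 2π × 0.271 = 97.6°
tan(βl) = -7.53
Z_in = Z_0·(Z_L + jZ_0·tanβl)/(Z_0 + jZ_L·tanβl) = 8.71 + j6.44 Ω
Γ_s = (Z_in − Z_s)/(Z_in + Z_s) = (-66.3 + j6.44)/(83.7 + j6.44), |Γ_s| = 0.793
VSWR = (1 + |Γ_s|)/(1 − |Γ_s|)

VSWR ≈ 8.68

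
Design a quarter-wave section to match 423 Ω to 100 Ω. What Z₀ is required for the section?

Z_qwt = √(Z_0·R_L) = √(100 × 423) = √42300

Z_qwt ≈ 206 Ω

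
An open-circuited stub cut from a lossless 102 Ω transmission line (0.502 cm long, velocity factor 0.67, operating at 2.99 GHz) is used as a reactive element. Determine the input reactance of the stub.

X_in ≈ -201 Ω (capacitive)

λ = v/f = 0.67·c / 2.99 GHz = 0.0672 m
βl = 2π·l/λ = 2π × 0.0747 = 26.9°
tan(βl) = 0.507
For an open-circuited stub, Z_in = −jZ_0·cot(βl) = −jZ_0/tan(βl)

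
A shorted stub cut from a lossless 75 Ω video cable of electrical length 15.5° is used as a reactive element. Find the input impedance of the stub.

Z_in ≈ +j20.8 Ω

tan(βl) = 0.277
For a shorted stub, Z_in = jZ_0·tan(βl)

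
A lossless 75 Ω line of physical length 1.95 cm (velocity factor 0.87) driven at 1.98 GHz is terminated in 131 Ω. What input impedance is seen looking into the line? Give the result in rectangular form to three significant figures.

Z_in ≈ 56.5 − j31.8 Ω

λ = v/f = 0.87·c / 1.98 GHz = 0.132 m
βl = 2π·l/λ = 2π × 0.148 = 53.3°
tan(βl) = tan(53.3°) = 1.34
Z_in = Z_0·(Z_L + jZ_0·tanβl)/(Z_0 + jZ_L·tanβl)
     = 75·(131 + j100)/(75 + j175)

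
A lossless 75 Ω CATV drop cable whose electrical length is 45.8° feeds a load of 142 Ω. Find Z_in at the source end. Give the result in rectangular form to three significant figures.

tan(βl) = tan(45.8°) = 1.03
Z_in = Z_0·(Z_L + jZ_0·tanβl)/(Z_0 + jZ_L·tanβl)
     = 75·(142 + j77.1)/(75 + j146)

Z_in ≈ 61 − j41.6 Ω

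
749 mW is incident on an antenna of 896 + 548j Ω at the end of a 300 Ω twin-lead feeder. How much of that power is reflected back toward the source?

P_reflected ≈ 284 mW

|Γ| = |(596 + j548)/(1196 + j548)| = 0.615
|Γ|² = 0.379
P_refl = |Γ|²·P_inc = 284 mW, P_del = (1 − |Γ|²)·P_inc = 465 mW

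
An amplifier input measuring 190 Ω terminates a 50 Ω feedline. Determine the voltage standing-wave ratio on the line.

Γ = (190 − 50)/(190 + 50) = 0.583
VSWR = (1 + 0.583)/(1 − 0.583)

VSWR ≈ 3.8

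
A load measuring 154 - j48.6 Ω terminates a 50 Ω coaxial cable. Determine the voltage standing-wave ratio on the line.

VSWR ≈ 3.42

Γ = (Z_L − Z_0)/(Z_L + Z_0) = (104 − j48.6)/(204 − j48.6)
|Γ| = 115/210 = 0.547
VSWR = (1 + |Γ|)/(1 − |Γ|) = 1.55/0.453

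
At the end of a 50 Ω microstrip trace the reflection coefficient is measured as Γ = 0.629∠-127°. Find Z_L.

Z_L = Z_0·(1 + Γ)/(1 − Γ) = 50·(0.621 − j0.502)/(1.38 + j0.502)

Z_L ≈ 14 − j23.3 Ω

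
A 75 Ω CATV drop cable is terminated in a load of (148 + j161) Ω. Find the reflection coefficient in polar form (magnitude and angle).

Γ = (Z_L − Z_0)/(Z_L + Z_0) = (73 + j161)/(223 + j161)
|Γ| = 177/275 = 0.643

Γ ≈ 0.643 ∠ 29.8°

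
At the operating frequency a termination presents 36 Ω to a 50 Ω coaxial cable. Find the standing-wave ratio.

VSWR ≈ 1.39

For a purely resistive load, VSWR = R_L/Z_0 or Z_0/R_L (whichever > 1) = 50/36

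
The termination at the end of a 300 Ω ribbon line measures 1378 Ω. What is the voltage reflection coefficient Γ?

Γ = 0.642

Γ = (Z_L − Z_0)/(Z_L + Z_0) = (1378 − 300)/(1378 + 300) = 1078/1678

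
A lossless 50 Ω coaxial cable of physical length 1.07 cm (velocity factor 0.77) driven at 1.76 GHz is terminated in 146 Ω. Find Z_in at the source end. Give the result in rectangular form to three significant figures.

λ = v/f = 0.77·c / 1.76 GHz = 0.131 m
βl = 2π·l/λ = 2π × 0.0815 = 29.3°
tan(βl) = tan(29.3°) = 0.562
Z_in = Z_0·(Z_L + jZ_0·tanβl)/(Z_0 + jZ_L·tanβl)
     = 50·(146 + j28.1)/(50 + j82.1)

Z_in ≈ 52 − j57.3 Ω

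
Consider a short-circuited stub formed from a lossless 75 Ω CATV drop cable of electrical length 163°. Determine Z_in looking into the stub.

tan(βl) = -0.306
For a short-circuited stub, Z_in = jZ_0·tan(βl)

Z_in ≈ −j22.9 Ω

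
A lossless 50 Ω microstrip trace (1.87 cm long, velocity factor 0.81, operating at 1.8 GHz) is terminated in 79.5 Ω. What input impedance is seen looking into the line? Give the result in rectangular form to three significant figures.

Z_in ≈ 42 − j19.9 Ω

λ = v/f = 0.81·c / 1.8 GHz = 0.135 m
βl = 2π·l/λ = 2π × 0.139 = 49.9°
tan(βl) = tan(49.9°) = 1.19
Z_in = Z_0·(Z_L + jZ_0·tanβl)/(Z_0 + jZ_L·tanβl)
     = 50·(79.5 + j59.3)/(50 + j94.3)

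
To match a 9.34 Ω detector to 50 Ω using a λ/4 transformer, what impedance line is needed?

Z_qwt ≈ 21.6 Ω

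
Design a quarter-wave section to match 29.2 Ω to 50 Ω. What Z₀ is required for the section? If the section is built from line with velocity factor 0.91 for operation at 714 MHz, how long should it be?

Z_qwt ≈ 38.2 Ω; length ≈ 9.56 cm

Z_qwt = √(Z_0·R_L) = √(50 × 29.2) = √1460
λ = 0.91·c/f = 0.382 m, so l = λ/4 = 0.0956 m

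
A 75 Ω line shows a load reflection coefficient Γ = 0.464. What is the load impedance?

Z_L = Z_0·(1 + Γ)/(1 − Γ) = 75·(1.46)/(0.536)

Z_L ≈ 205 Ω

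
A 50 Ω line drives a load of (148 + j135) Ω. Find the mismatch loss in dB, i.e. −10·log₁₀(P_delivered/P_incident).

mismatch loss ≈ 2.88 dB

Γ = (98 + j135)/(198 + j135), |Γ| = 0.696
|Γ|² = 0.485, so P_del/P_inc = 1 − |Γ|² = 0.515
ML = −10·log₁₀(1 − |Γ|²)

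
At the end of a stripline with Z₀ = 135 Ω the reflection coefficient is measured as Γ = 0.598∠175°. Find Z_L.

Z_L ≈ 34 + j5.52 Ω

Z_L = Z_0·(1 + Γ)/(1 − Γ) = 135·(0.404 + j0.0521)/(1.6 − j0.0521)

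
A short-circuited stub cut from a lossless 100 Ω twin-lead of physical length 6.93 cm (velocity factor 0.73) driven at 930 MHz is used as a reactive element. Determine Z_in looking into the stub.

Z_in ≈ −j350 Ω

λ = v/f = 0.73·c / 930 MHz = 0.235 m
βl = 2π·l/λ = 2π × 0.294 = 106°
tan(βl) = -3.5
For a short-circuited stub, Z_in = jZ_0·tan(βl)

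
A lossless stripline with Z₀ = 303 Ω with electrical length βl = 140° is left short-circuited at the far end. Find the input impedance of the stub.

Z_in ≈ −j254 Ω

tan(βl) = -0.839
For a short-circuited stub, Z_in = jZ_0·tan(βl)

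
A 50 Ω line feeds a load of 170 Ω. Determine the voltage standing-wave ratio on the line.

Γ = (170 − 50)/(170 + 50) = 0.545
VSWR = (1 + 0.545)/(1 − 0.545)

VSWR ≈ 3.4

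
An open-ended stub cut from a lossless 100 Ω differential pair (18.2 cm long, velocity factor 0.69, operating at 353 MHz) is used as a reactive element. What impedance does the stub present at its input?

λ = v/f = 0.69·c / 353 MHz = 0.586 m
βl = 2π·l/λ = 2π × 0.31 = 112°
tan(βl) = -2.51
For an open-ended stub, Z_in = −jZ_0·cot(βl) = −jZ_0/tan(βl)

Z_in ≈ +j39.9 Ω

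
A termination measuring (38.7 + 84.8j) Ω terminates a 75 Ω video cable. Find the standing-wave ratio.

Γ = (Z_L − Z_0)/(Z_L + Z_0) = (-36.3 + j84.8)/(113.7 + j84.8)
|Γ| = 92.2/142 = 0.65
VSWR = (1 + |Γ|)/(1 − |Γ|) = 1.65/0.35

VSWR ≈ 4.72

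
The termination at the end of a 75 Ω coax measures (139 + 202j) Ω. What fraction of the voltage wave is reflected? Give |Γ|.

|Γ| ≈ 0.72

Γ = (Z_L − Z_0)/(Z_L + Z_0) = (64 + j202)/(214 + j202)
|Γ| = 212/294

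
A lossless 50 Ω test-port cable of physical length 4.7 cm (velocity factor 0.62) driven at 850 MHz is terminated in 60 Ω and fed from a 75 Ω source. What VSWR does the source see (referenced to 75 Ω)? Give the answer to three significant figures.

VSWR ≈ 1.78

λ = v/f = 0.62·c / 850 MHz = 0.219 m
βl = 2π·l/λ = 2π × 0.215 = 77.3°
tan(βl) = 4.45
Z_in = Z_0·(Z_L + jZ_0·tanβl)/(Z_0 + jZ_L·tanβl) = 42.3 − j3.32 Ω
Γ_s = (Z_in − Z_s)/(Z_in + Z_s) = (-32.7 − j3.32)/(117 − j3.32), |Γ_s| = 0.28
VSWR = (1 + |Γ_s|)/(1 − |Γ_s|)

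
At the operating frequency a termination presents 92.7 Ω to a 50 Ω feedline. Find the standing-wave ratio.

VSWR ≈ 1.85

For a purely resistive load, VSWR = R_L/Z_0 or Z_0/R_L (whichever > 1) = 92.7/50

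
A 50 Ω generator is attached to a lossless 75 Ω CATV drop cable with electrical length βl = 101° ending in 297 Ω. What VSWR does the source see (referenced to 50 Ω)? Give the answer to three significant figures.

VSWR ≈ 2.77

tan(βl) = -5.14
Z_in = Z_0·(Z_L + jZ_0·tanβl)/(Z_0 + jZ_L·tanβl) = 19.6 + j13.6 Ω
Γ_s = (Z_in − Z_s)/(Z_in + Z_s) = (-30.4 + j13.6)/(69.6 + j13.6), |Γ_s| = 0.47
VSWR = (1 + |Γ_s|)/(1 − |Γ_s|)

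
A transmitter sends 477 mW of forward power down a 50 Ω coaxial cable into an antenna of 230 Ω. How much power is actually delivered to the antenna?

P_delivered ≈ 280 mW

Γ = (230 − 50)/(230 + 50) = 0.643
|Γ|² = 0.413
P_refl = |Γ|²·P_inc = 197 mW, P_del = (1 − |Γ|²)·P_inc = 280 mW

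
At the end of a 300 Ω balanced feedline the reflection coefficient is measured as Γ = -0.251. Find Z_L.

Z_L ≈ 180 Ω

Z_L = Z_0·(1 + Γ)/(1 − Γ) = 300·(0.749)/(1.25)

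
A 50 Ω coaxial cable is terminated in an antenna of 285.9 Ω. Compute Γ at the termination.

Γ = 0.702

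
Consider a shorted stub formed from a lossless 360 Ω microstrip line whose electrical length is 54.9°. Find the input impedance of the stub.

tan(βl) = 1.42
For a shorted stub, Z_in = jZ_0·tan(βl)

Z_in ≈ +j512 Ω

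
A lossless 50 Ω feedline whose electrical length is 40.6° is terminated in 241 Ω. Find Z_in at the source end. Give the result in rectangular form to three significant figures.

Z_in ≈ 23.1 − j52.7 Ω

tan(βl) = tan(40.6°) = 0.857
Z_in = Z_0·(Z_L + jZ_0·tanβl)/(Z_0 + jZ_L·tanβl)
     = 50·(241 + j42.9)/(50 + j207)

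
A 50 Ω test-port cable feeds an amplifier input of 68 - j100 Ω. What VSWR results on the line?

Γ = (Z_L − Z_0)/(Z_L + Z_0) = (18 − j100)/(118 − j100)
|Γ| = 102/155 = 0.657
VSWR = (1 + |Γ|)/(1 − |Γ|) = 1.66/0.343

VSWR ≈ 4.83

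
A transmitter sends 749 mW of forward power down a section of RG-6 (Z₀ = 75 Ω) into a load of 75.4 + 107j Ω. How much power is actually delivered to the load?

P_delivered ≈ 497 mW

|Γ| = |(0.4 + j107)/(150.4 + j107)| = 0.58
|Γ|² = 0.336
P_refl = |Γ|²·P_inc = 252 mW, P_del = (1 − |Γ|²)·P_inc = 497 mW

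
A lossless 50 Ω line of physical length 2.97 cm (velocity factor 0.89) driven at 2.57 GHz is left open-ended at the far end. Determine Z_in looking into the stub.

λ = v/f = 0.89·c / 2.57 GHz = 0.104 m
βl = 2π·l/λ = 2π × 0.286 = 103°
tan(βl) = -4.36
For an open-ended stub, Z_in = −jZ_0·cot(βl) = −jZ_0/tan(βl)

Z_in ≈ +j11.5 Ω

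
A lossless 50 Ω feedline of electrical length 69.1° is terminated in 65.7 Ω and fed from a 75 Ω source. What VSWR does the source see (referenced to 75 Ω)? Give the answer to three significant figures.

tan(βl) = 2.62
Z_in = Z_0·(Z_L + jZ_0·tanβl)/(Z_0 + jZ_L·tanβl) = 40.2 − j7.41 Ω
Γ_s = (Z_in − Z_s)/(Z_in + Z_s) = (-34.8 − j7.41)/(115 − j7.41), |Γ_s| = 0.308
VSWR = (1 + |Γ_s|)/(1 − |Γ_s|)

VSWR ≈ 1.89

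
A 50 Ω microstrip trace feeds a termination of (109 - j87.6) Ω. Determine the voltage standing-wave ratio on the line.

VSWR ≈ 3.78

Γ = (Z_L − Z_0)/(Z_L + Z_0) = (59 − j87.6)/(159 − j87.6)
|Γ| = 106/182 = 0.582
VSWR = (1 + |Γ|)/(1 − |Γ|) = 1.58/0.418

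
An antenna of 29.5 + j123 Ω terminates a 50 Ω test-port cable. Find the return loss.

RL ≈ 1.4 dB

Γ = (-20.5 + j123)/(79.5 + j123), |Γ| = 0.851
RL = −20·log₁₀|Γ| = −20·log₁₀(0.851)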